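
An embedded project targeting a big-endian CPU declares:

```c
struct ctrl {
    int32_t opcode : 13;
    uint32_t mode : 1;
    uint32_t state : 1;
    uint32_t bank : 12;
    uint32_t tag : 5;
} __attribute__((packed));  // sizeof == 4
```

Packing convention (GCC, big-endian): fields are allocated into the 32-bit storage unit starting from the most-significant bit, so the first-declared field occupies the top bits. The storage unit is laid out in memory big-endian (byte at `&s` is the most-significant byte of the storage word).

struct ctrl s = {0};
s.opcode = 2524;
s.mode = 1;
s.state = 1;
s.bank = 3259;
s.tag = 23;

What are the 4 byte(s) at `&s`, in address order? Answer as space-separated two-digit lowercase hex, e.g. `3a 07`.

opcode:13 = 2524 → 0x9dc << 19 → word 0x4ee00000
mode:1 = 1 → 0x1 << 18 → word 0x4ee40000
state:1 = 1 → 0x1 << 17 → word 0x4ee60000
bank:12 = 3259 → 0xcbb << 5 → word 0x4ee79760
tag:5 = 23 → 0x17 << 0 → word 0x4ee79777
word = 0x4ee79777 → big-endian bytes:
  [0]=0x4e  [1]=0xe7  [2]=0x97  [3]=0x77

4e e7 97 77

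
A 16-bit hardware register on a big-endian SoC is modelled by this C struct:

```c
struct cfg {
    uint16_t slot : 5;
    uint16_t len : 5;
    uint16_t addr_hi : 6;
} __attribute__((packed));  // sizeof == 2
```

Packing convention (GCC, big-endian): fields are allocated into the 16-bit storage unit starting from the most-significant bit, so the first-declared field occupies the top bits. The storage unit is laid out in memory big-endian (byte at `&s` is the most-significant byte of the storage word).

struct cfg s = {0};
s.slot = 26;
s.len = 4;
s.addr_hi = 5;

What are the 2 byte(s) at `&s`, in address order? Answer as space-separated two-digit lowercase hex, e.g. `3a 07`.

slot (5b) val=26 bits=0x1a at bit 11: 0xd000
len (5b) val=4 bits=0x4 at bit 6: 0xd100
addr_hi (6b) val=5 bits=0x5 at bit 0: 0xd105
word = 0xd105 → big-endian bytes:
  [0]=0xd1  [1]=0x05

d1 05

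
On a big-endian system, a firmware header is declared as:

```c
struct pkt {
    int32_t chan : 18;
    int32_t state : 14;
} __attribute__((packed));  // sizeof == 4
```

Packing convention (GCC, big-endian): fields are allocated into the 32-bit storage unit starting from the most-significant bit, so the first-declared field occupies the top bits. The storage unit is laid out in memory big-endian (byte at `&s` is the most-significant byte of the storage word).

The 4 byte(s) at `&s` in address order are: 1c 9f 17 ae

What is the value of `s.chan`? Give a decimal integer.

29308

[0]=0x1c [1]=0x9f [2]=0x17 [3]=0xae (big-endian) → word 0x1c9f17ae
chan:18 @ bit 14 → (0x1c9f17ae>>14)&0x3ffff = 0x727c  ←
state:14 @ bit 0 → (0x1c9f17ae>>0)&0x3fff = 0x17ae
chan signed 18b, MSB=0: value = 29308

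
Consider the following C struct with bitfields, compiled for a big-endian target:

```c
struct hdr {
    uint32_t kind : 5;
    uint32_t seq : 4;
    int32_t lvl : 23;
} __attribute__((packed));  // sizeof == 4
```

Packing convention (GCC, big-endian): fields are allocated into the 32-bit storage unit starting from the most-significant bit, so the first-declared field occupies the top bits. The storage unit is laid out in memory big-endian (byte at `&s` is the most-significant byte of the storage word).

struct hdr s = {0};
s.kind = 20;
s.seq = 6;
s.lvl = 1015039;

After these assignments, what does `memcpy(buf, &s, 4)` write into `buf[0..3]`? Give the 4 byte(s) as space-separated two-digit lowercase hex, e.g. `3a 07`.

a3 0f 7c ff

kind:5 = 20 → 0x14 << 27 → word 0xa0000000
seq:4 = 6 → 0x6 << 23 → word 0xa3000000
lvl:23 = 1015039 → 0xf7cff << 0 → word 0xa30f7cff
word = 0xa30f7cff → big-endian bytes:
  [0]=0xa3  [1]=0x0f  [2]=0x7c  [3]=0xff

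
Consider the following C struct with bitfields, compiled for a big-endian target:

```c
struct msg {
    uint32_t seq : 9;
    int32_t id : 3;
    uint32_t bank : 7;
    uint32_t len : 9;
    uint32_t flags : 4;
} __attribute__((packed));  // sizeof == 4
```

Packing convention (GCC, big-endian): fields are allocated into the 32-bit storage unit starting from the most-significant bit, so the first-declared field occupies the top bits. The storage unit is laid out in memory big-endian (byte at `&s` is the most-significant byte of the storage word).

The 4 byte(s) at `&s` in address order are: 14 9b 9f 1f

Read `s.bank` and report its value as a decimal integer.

92

[0]=0x14 [1]=0x9b [2]=0x9f [3]=0x1f (big-endian) → word 0x149b9f1f
seq:9 @ bit 23 → (0x149b9f1f>>23)&0x1ff = 0x29
id:3 @ bit 20 → (0x149b9f1f>>20)&0x7 = 0x1
bank:7 @ bit 13 → (0x149b9f1f>>13)&0x7f = 0x5c  ←
len:9 @ bit 4 → (0x149b9f1f>>4)&0x1ff = 0x1f1
flags:4 @ bit 0 → (0x149b9f1f>>0)&0xf = 0xf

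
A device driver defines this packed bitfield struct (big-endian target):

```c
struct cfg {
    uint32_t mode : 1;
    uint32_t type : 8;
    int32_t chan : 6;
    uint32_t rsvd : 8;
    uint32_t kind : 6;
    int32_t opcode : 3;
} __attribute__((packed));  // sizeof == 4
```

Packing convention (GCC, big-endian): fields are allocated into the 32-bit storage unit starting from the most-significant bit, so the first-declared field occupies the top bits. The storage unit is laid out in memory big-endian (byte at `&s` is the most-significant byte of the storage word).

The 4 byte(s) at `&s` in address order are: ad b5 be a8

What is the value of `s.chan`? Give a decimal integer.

26

[0]=0xad [1]=0xb5 [2]=0xbe [3]=0xa8 (big-endian) → word 0xadb5bea8
mode [31+:1] = (word>>31) & 0x1 = 1
type [23+:8] = (word>>23) & 0xff = 91
chan [17+:6] = (word>>17) & 0x3f = 26  ←
rsvd [9+:8] = (word>>9) & 0xff = 223
kind [3+:6] = (word>>3) & 0x3f = 21
opcode [0+:3] = (word>>0) & 0x7 = 0
chan signed 6b, MSB=0: value = 26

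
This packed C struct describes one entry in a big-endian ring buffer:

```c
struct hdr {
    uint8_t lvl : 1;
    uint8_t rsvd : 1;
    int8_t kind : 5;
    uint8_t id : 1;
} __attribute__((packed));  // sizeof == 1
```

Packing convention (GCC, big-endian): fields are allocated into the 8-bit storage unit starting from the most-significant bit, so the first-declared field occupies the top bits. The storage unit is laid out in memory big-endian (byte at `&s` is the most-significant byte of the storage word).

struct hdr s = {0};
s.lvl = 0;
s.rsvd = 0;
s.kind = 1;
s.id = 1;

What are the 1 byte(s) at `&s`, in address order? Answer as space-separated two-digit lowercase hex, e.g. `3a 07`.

[7+:1] lvl=0 & 0x1 = 0x0; word=0x00
[6+:1] rsvd=0 & 0x1 = 0x0; word=0x00
[1+:5] kind=1 & 0x1f = 0x1; word=0x02
[0+:1] id=1 & 0x1 = 0x1; word=0x03
word = 0x03 → big-endian bytes:
  [0]=0x03

03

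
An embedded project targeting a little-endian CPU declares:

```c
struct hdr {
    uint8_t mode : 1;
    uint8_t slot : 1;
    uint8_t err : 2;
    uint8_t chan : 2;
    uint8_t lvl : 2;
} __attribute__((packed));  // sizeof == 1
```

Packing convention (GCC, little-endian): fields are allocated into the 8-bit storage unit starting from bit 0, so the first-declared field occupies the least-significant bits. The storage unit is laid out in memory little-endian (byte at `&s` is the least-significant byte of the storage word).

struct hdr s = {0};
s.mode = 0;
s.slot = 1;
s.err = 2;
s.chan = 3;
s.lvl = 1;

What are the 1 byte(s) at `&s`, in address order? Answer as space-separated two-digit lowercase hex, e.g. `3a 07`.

7a

[0+:1] mode=0 & 0x1 = 0x0; word=0x00
[1+:1] slot=1 & 0x1 = 0x1; word=0x02
[2+:2] err=2 & 0x3 = 0x2; word=0x0a
[4+:2] chan=3 & 0x3 = 0x3; word=0x3a
[6+:2] lvl=1 & 0x3 = 0x1; word=0x7a
word = 0x7a → little-endian bytes:
  [0]=0x7a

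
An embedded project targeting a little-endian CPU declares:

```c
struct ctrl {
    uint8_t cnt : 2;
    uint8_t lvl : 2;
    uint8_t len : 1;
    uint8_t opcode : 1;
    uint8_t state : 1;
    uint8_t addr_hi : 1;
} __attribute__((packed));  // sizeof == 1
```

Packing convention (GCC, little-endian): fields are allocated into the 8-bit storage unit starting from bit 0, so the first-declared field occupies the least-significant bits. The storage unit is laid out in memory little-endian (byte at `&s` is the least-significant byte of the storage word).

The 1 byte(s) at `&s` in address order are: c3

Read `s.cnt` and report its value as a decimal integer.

[0]=0xc3 (little-endian) → word 0xc3
cnt [0+:2] = (word>>0) & 0x3 = 3  ←
lvl [2+:2] = (word>>2) & 0x3 = 0
len [4+:1] = (word>>4) & 0x1 = 0
opcode [5+:1] = (word>>5) & 0x1 = 0
state [6+:1] = (word>>6) & 0x1 = 1
addr_hi [7+:1] = (word>>7) & 0x1 = 1

3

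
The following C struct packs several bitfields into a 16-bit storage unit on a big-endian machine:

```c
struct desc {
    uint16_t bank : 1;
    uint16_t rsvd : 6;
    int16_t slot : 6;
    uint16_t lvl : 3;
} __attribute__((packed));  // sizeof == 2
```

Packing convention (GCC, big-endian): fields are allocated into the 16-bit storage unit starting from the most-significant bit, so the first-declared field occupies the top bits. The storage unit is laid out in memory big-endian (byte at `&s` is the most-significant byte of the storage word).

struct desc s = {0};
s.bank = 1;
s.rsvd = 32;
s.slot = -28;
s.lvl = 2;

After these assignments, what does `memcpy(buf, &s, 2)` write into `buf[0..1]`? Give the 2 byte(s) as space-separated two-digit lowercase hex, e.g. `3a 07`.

c1 22

bank:1 = 1 → 0x1 << 15 → word 0x8000
rsvd:6 = 32 → 0x20 << 9 → word 0xc000
slot:6 = -28 → 0x24 << 3 → word 0xc120
lvl:3 = 2 → 0x2 << 0 → word 0xc122
word = 0xc122 → big-endian bytes:
  [0]=0xc1  [1]=0x22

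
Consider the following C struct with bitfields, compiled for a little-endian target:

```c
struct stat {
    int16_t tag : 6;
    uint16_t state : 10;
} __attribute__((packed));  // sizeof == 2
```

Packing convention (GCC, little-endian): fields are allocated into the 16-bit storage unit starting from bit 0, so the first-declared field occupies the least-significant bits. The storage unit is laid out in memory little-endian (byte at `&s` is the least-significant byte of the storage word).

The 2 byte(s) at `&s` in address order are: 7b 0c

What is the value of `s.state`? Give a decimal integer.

[0]=0x7b [1]=0x0c (little-endian) → word 0x0c7b
tag:6 @ bit 0 → (0x0c7b>>0)&0x3f = 0x3b
state:10 @ bit 6 → (0x0c7b>>6)&0x3ff = 0x31  ←

49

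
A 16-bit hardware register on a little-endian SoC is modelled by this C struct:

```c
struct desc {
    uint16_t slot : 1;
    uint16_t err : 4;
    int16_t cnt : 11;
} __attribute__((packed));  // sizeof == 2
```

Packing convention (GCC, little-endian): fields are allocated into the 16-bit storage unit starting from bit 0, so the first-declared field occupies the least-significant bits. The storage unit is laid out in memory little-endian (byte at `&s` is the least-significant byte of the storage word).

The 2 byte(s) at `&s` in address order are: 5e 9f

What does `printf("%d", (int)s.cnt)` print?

[0]=0x5e [1]=0x9f (little-endian) → word 0x9f5e
slot:1 @ bit 0 → (0x9f5e>>0)&0x1 = 0x0
err:4 @ bit 1 → (0x9f5e>>1)&0xf = 0xf
cnt:11 @ bit 5 → (0x9f5e>>5)&0x7ff = 0x4fa  ←
cnt signed 11b, MSB=1: 1274 - 2048 = -774

-774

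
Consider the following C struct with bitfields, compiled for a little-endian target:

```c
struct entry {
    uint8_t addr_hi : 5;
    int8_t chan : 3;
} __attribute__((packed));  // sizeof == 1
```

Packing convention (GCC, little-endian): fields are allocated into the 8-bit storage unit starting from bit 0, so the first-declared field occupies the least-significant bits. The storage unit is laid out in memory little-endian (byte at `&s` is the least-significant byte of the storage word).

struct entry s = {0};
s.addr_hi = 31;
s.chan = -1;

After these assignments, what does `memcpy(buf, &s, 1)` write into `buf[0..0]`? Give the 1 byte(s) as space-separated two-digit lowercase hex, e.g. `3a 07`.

ff

addr_hi:5 = 31 → 0x1f << 0 → word 0x1f
chan:3 = -1 → 0x7 << 5 → word 0xff
word = 0xff → little-endian bytes:
  [0]=0xff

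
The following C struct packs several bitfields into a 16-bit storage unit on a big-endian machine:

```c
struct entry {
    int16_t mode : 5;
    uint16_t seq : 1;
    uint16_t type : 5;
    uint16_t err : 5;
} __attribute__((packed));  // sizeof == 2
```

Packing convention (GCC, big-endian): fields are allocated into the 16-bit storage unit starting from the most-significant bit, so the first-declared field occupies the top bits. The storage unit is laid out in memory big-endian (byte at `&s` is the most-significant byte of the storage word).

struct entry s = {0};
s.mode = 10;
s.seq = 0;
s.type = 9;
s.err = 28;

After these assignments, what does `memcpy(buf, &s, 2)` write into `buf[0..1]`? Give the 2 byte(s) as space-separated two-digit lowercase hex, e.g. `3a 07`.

51 3c

mode:5 = 10 → 0xa << 11 → word 0x5000
seq:1 = 0 → 0x0 << 10 → word 0x5000
type:5 = 9 → 0x9 << 5 → word 0x5120
err:5 = 28 → 0x1c << 0 → word 0x513c
word = 0x513c → big-endian bytes:
  [0]=0x51  [1]=0x3c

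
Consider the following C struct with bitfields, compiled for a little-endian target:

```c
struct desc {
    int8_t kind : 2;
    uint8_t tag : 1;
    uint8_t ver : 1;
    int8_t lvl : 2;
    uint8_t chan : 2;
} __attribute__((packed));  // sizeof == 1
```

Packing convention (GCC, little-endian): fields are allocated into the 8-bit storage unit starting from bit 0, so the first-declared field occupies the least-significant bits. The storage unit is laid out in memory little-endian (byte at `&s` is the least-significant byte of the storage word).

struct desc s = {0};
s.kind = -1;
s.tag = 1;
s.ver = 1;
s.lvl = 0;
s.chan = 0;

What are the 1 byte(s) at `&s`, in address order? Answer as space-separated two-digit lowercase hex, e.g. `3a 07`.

[0+:2] kind=-1 & 0x3 = 0x3; word=0x03
[2+:1] tag=1 & 0x1 = 0x1; word=0x07
[3+:1] ver=1 & 0x1 = 0x1; word=0x0f
[4+:2] lvl=0 & 0x3 = 0x0; word=0x0f
[6+:2] chan=0 & 0x3 = 0x0; word=0x0f
word = 0x0f → little-endian bytes:
  [0]=0x0f

0f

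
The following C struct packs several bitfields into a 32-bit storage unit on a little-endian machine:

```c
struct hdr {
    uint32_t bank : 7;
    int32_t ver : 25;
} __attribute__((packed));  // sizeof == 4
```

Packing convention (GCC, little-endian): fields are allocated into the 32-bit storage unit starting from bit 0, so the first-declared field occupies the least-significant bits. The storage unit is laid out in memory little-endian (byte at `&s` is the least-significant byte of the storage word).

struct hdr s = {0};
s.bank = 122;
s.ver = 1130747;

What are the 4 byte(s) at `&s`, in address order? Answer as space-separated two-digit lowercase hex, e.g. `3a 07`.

bank (7b) val=122 bits=0x7a at bit 0: 0x0000007a
ver (25b) val=1130747 bits=0x1140fb at bit 7: 0x08a07dfa
word = 0x08a07dfa → little-endian bytes:
  [0]=0xfa  [1]=0x7d  [2]=0xa0  [3]=0x08

fa 7d a0 08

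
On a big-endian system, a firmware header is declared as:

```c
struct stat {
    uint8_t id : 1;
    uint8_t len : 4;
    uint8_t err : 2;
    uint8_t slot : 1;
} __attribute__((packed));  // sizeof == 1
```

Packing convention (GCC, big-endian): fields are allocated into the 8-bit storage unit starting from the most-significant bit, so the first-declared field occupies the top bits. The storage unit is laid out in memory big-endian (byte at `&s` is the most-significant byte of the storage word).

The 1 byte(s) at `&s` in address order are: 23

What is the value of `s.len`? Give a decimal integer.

[0]=0x23 (big-endian) → word 0x23
id [7+:1] = (word>>7) & 0x1 = 0
len [3+:4] = (word>>3) & 0xf = 4  ←
err [1+:2] = (word>>1) & 0x3 = 1
slot [0+:1] = (word>>0) & 0x1 = 1

4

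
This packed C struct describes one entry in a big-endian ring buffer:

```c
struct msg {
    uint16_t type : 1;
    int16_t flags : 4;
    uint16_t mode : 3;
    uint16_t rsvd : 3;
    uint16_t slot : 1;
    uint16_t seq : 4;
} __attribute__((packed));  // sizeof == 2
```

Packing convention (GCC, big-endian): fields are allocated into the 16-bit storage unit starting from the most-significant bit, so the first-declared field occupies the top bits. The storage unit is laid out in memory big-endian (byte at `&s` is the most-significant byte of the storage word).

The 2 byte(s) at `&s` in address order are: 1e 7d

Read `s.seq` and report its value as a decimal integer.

[0]=0x1e [1]=0x7d (big-endian) → word 0x1e7d
type:1 @ bit 15 → (0x1e7d>>15)&0x1 = 0x0
flags:4 @ bit 11 → (0x1e7d>>11)&0xf = 0x3
mode:3 @ bit 8 → (0x1e7d>>8)&0x7 = 0x6
rsvd:3 @ bit 5 → (0x1e7d>>5)&0x7 = 0x3
slot:1 @ bit 4 → (0x1e7d>>4)&0x1 = 0x1
seq:4 @ bit 0 → (0x1e7d>>0)&0xf = 0xd  ←

13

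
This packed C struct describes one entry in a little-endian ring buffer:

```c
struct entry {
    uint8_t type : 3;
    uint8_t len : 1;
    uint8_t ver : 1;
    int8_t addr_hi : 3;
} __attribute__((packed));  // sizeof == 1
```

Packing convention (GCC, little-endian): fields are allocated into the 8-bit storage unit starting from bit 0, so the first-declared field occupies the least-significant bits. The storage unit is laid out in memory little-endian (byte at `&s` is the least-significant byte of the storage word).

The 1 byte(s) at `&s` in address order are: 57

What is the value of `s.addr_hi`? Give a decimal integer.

2

[0]=0x57 (little-endian) → word 0x57
type:3 @ bit 0 → (0x57>>0)&0x7 = 0x7
len:1 @ bit 3 → (0x57>>3)&0x1 = 0x0
ver:1 @ bit 4 → (0x57>>4)&0x1 = 0x1
addr_hi:3 @ bit 5 → (0x57>>5)&0x7 = 0x2  ←
addr_hi signed 3b, MSB=0: value = 2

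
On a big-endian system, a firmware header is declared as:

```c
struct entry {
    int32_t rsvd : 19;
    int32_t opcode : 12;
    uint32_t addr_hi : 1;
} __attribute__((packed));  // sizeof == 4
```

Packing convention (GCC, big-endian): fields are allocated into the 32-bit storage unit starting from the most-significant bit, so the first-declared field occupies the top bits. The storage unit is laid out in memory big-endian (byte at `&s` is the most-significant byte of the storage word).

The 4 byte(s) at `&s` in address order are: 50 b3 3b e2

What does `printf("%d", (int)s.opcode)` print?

[0]=0x50 [1]=0xb3 [2]=0x3b [3]=0xe2 (big-endian) → word 0x50b33be2
rsvd:19 @ bit 13 → (0x50b33be2>>13)&0x7ffff = 0x28599
opcode:12 @ bit 1 → (0x50b33be2>>1)&0xfff = 0xdf1  ←
addr_hi:1 @ bit 0 → (0x50b33be2>>0)&0x1 = 0x0
opcode signed 12b, MSB=1: 3569 - 4096 = -527

-527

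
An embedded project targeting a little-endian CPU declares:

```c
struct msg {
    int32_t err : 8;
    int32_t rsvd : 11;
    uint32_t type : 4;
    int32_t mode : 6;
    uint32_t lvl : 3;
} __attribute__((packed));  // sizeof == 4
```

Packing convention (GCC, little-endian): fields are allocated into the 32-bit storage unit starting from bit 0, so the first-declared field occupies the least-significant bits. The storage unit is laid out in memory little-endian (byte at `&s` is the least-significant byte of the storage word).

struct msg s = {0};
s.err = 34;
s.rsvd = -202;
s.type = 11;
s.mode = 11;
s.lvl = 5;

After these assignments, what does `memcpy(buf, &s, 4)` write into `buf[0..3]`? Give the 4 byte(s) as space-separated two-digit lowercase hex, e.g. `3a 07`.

22 36 df a5

err (8b) val=34 bits=0x22 at bit 0: 0x00000022
rsvd (11b) val=-202 bits=0x736 at bit 8: 0x00073622
type (4b) val=11 bits=0xb at bit 19: 0x005f3622
mode (6b) val=11 bits=0xb at bit 23: 0x05df3622
lvl (3b) val=5 bits=0x5 at bit 29: 0xa5df3622
word = 0xa5df3622 → little-endian bytes:
  [0]=0x22  [1]=0x36  [2]=0xdf  [3]=0xa5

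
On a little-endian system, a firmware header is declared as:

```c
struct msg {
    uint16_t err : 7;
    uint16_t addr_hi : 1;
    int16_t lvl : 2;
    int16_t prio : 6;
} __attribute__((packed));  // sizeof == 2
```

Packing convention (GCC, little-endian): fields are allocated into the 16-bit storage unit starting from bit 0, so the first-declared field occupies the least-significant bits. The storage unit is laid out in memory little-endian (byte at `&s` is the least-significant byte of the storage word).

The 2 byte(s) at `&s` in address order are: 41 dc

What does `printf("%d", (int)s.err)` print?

65

[0]=0x41 [1]=0xdc (little-endian) → word 0xdc41
err:7 @ bit 0 → (0xdc41>>0)&0x7f = 0x41  ←
addr_hi:1 @ bit 7 → (0xdc41>>7)&0x1 = 0x0
lvl:2 @ bit 8 → (0xdc41>>8)&0x3 = 0x0
prio:6 @ bit 10 → (0xdc41>>10)&0x3f = 0x37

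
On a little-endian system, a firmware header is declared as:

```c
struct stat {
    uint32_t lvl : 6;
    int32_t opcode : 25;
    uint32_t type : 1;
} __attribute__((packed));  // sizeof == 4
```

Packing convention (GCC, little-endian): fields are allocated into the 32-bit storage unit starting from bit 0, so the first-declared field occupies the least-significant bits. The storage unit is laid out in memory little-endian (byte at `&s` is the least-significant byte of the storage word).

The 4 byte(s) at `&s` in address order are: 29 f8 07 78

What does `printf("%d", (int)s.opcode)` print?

-2088992

[0]=0x29 [1]=0xf8 [2]=0x07 [3]=0x78 (little-endian) → word 0x7807f829
lvl:6 @ bit 0 → (0x7807f829>>0)&0x3f = 0x29
opcode:25 @ bit 6 → (0x7807f829>>6)&0x1ffffff = 0x1e01fe0  ←
type:1 @ bit 31 → (0x7807f829>>31)&0x1 = 0x0
opcode signed 25b, MSB=1: 31465440 - 33554432 = -2088992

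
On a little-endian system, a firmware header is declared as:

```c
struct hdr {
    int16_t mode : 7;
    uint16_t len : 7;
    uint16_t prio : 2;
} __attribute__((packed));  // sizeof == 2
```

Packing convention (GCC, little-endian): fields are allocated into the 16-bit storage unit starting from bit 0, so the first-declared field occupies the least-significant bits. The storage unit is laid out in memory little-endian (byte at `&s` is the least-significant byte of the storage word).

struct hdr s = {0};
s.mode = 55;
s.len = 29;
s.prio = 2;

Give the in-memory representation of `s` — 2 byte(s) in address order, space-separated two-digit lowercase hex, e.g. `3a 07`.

mode:7 = 55 → 0x37 << 0 → word 0x0037
len:7 = 29 → 0x1d << 7 → word 0x0eb7
prio:2 = 2 → 0x2 << 14 → word 0x8eb7
word = 0x8eb7 → little-endian bytes:
  [0]=0xb7  [1]=0x8e

b7 8e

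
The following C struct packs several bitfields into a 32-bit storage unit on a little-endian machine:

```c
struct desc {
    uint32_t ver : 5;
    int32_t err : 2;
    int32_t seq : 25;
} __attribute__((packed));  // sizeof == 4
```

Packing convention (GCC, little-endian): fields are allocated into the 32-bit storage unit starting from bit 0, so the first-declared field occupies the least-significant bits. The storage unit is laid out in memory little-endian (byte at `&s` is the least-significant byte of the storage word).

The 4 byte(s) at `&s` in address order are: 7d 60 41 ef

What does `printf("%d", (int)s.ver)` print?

[0]=0x7d [1]=0x60 [2]=0x41 [3]=0xef (little-endian) → word 0xef41607d
ver [0+:5] = (word>>0) & 0x1f = 29  ←
err [5+:2] = (word>>5) & 0x3 = 3
seq [7+:25] = (word>>7) & 0x1ffffff = 31359680

29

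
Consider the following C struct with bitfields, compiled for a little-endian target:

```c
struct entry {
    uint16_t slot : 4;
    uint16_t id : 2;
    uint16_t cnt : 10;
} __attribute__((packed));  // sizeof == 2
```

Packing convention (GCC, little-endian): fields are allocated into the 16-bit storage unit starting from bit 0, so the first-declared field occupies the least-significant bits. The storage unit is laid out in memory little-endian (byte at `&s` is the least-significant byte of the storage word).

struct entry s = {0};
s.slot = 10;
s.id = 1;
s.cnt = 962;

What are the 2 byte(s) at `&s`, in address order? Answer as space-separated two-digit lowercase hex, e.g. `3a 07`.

slot (4b) val=10 bits=0xa at bit 0: 0x000a
id (2b) val=1 bits=0x1 at bit 4: 0x001a
cnt (10b) val=962 bits=0x3c2 at bit 6: 0xf09a
word = 0xf09a → little-endian bytes:
  [0]=0x9a  [1]=0xf0

9a f0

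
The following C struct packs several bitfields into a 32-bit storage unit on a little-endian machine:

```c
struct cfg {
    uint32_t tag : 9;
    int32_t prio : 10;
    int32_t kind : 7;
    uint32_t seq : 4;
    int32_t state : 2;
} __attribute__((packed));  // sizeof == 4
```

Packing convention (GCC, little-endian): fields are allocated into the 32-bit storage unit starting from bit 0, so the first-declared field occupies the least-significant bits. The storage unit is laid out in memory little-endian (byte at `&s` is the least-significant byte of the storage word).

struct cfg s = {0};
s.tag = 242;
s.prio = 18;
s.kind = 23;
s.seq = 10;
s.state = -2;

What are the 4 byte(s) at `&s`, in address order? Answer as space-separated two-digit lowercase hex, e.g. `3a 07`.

f2 24 b8 a8

tag (9b) val=242 bits=0xf2 at bit 0: 0x000000f2
prio (10b) val=18 bits=0x12 at bit 9: 0x000024f2
kind (7b) val=23 bits=0x17 at bit 19: 0x00b824f2
seq (4b) val=10 bits=0xa at bit 26: 0x28b824f2
state (2b) val=-2 bits=0x2 at bit 30: 0xa8b824f2
word = 0xa8b824f2 → little-endian bytes:
  [0]=0xf2  [1]=0x24  [2]=0xb8  [3]=0xa8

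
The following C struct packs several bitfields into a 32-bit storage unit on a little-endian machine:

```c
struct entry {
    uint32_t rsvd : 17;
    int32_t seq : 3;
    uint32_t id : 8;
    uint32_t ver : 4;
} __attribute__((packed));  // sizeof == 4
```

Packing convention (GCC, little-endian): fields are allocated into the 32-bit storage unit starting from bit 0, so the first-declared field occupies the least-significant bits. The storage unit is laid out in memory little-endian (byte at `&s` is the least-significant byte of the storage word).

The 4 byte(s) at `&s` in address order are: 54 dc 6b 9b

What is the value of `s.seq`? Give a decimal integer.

-3

[0]=0x54 [1]=0xdc [2]=0x6b [3]=0x9b (little-endian) → word 0x9b6bdc54
rsvd [0+:17] = (word>>0) & 0x1ffff = 121940
seq [17+:3] = (word>>17) & 0x7 = 5  ←
id [20+:8] = (word>>20) & 0xff = 182
ver [28+:4] = (word>>28) & 0xf = 9
seq signed 3b, MSB=1: 5 - 8 = -3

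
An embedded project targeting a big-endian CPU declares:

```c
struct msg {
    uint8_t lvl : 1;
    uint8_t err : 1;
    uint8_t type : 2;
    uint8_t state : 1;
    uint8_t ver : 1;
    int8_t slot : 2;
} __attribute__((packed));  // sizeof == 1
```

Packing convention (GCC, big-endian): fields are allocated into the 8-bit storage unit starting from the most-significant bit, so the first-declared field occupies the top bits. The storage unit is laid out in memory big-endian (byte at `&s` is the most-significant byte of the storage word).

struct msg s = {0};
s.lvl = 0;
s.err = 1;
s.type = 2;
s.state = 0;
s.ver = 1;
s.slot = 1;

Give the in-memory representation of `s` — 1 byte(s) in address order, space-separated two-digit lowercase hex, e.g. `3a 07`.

lvl:1 = 0 → 0x0 << 7 → word 0x00
err:1 = 1 → 0x1 << 6 → word 0x40
type:2 = 2 → 0x2 << 4 → word 0x60
state:1 = 0 → 0x0 << 3 → word 0x60
ver:1 = 1 → 0x1 << 2 → word 0x64
slot:2 = 1 → 0x1 << 0 → word 0x65
word = 0x65 → big-endian bytes:
  [0]=0x65

65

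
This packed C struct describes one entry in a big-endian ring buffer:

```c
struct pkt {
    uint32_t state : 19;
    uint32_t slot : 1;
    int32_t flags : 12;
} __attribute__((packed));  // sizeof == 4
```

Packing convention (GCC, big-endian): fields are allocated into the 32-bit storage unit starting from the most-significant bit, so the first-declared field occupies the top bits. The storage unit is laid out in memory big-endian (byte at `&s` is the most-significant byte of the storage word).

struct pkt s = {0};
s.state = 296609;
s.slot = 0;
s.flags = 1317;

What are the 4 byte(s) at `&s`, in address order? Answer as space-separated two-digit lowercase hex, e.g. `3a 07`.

state (19b) val=296609 bits=0x486a1 at bit 13: 0x90d42000
slot (1b) val=0 bits=0x0 at bit 12: 0x90d42000
flags (12b) val=1317 bits=0x525 at bit 0: 0x90d42525
word = 0x90d42525 → big-endian bytes:
  [0]=0x90  [1]=0xd4  [2]=0x25  [3]=0x25

90 d4 25 25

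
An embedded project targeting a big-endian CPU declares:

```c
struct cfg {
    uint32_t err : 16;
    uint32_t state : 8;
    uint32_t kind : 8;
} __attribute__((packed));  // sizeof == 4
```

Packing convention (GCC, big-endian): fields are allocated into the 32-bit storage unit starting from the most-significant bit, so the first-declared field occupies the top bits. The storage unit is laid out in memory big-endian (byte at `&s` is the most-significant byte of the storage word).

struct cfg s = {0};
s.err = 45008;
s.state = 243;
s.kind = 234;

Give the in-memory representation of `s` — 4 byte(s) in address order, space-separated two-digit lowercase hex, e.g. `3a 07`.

[16+:16] err=45008 & 0xffff = 0xafd0; word=0xafd00000
[8+:8] state=243 & 0xff = 0xf3; word=0xafd0f300
[0+:8] kind=234 & 0xff = 0xea; word=0xafd0f3ea
word = 0xafd0f3ea → big-endian bytes:
  [0]=0xaf  [1]=0xd0  [2]=0xf3  [3]=0xea

af d0 f3 ea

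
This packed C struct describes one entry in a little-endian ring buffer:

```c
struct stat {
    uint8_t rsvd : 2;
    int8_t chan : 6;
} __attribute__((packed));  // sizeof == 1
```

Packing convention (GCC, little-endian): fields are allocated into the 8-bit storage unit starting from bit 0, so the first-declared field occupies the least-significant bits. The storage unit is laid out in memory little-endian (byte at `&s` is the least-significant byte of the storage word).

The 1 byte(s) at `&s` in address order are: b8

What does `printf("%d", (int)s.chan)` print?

[0]=0xb8 (little-endian) → word 0xb8
rsvd:2 @ bit 0 → (0xb8>>0)&0x3 = 0x0
chan:6 @ bit 2 → (0xb8>>2)&0x3f = 0x2e  ←
chan signed 6b, MSB=1: 46 - 64 = -18

-18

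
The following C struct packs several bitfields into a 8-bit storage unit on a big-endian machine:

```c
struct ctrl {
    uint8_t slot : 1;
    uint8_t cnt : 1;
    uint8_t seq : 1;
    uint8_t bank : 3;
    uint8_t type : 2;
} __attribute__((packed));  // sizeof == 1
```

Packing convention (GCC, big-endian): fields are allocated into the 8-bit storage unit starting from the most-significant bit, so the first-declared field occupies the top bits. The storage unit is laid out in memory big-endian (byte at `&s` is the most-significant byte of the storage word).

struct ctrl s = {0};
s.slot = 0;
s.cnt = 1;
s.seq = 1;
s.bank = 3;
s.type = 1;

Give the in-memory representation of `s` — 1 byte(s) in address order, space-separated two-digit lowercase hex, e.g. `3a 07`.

[7+:1] slot=0 & 0x1 = 0x0; word=0x00
[6+:1] cnt=1 & 0x1 = 0x1; word=0x40
[5+:1] seq=1 & 0x1 = 0x1; word=0x60
[2+:3] bank=3 & 0x7 = 0x3; word=0x6c
[0+:2] type=1 & 0x3 = 0x1; word=0x6d
word = 0x6d → big-endian bytes:
  [0]=0x6d

6d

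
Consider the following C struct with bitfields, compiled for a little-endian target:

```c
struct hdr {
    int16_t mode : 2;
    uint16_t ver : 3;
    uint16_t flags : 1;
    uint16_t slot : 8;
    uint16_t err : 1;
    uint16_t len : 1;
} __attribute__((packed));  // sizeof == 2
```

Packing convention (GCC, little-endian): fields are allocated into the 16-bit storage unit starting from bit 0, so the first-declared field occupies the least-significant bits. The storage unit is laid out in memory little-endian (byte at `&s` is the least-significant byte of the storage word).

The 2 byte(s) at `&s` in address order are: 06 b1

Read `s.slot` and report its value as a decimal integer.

[0]=0x06 [1]=0xb1 (little-endian) → word 0xb106
mode:2 @ bit 0 → (0xb106>>0)&0x3 = 0x2
ver:3 @ bit 2 → (0xb106>>2)&0x7 = 0x1
flags:1 @ bit 5 → (0xb106>>5)&0x1 = 0x0
slot:8 @ bit 6 → (0xb106>>6)&0xff = 0xc4  ←
err:1 @ bit 14 → (0xb106>>14)&0x1 = 0x0
len:1 @ bit 15 → (0xb106>>15)&0x1 = 0x1

196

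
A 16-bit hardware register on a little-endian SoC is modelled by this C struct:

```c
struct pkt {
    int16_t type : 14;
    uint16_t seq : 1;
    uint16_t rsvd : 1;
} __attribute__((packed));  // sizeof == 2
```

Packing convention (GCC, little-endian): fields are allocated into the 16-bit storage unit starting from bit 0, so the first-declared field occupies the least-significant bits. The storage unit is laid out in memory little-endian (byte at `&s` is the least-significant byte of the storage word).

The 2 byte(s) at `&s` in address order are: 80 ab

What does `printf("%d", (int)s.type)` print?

-5248

[0]=0x80 [1]=0xab (little-endian) → word 0xab80
type [0+:14] = (word>>0) & 0x3fff = 11136  ←
seq [14+:1] = (word>>14) & 0x1 = 0
rsvd [15+:1] = (word>>15) & 0x1 = 1
type signed 14b, MSB=1: 11136 - 16384 = -5248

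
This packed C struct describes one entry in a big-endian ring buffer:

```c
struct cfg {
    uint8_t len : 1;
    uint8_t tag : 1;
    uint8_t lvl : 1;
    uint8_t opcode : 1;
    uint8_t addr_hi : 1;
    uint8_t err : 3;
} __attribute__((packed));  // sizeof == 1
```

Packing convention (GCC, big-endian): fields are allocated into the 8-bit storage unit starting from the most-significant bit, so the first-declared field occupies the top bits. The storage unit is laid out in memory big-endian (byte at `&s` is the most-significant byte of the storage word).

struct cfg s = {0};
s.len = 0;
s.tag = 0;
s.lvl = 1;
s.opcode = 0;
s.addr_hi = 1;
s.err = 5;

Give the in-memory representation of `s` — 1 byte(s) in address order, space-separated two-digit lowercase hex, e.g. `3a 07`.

[7+:1] len=0 & 0x1 = 0x0; word=0x00
[6+:1] tag=0 & 0x1 = 0x0; word=0x00
[5+:1] lvl=1 & 0x1 = 0x1; word=0x20
[4+:1] opcode=0 & 0x1 = 0x0; word=0x20
[3+:1] addr_hi=1 & 0x1 = 0x1; word=0x28
[0+:3] err=5 & 0x7 = 0x5; word=0x2d
word = 0x2d → big-endian bytes:
  [0]=0x2d

2d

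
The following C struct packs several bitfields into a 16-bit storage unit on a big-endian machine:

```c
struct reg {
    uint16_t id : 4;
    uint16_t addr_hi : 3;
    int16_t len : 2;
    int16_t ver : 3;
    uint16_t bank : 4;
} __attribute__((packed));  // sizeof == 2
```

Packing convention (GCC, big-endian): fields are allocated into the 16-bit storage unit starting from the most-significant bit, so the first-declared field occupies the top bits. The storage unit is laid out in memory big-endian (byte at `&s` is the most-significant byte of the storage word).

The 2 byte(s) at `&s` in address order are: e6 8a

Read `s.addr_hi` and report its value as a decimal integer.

3

[0]=0xe6 [1]=0x8a (big-endian) → word 0xe68a
id [12+:4] = (word>>12) & 0xf = 14
addr_hi [9+:3] = (word>>9) & 0x7 = 3  ←
len [7+:2] = (word>>7) & 0x3 = 1
ver [4+:3] = (word>>4) & 0x7 = 0
bank [0+:4] = (word>>0) & 0xf = 10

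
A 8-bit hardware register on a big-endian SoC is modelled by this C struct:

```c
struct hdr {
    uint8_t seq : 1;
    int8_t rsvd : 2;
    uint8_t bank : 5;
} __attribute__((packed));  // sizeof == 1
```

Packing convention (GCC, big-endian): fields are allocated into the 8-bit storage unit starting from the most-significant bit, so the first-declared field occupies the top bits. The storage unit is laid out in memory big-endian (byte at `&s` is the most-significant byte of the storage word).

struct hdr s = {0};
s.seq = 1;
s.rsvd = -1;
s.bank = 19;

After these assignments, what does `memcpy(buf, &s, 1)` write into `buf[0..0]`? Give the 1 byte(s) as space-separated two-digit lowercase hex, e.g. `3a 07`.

[7+:1] seq=1 & 0x1 = 0x1; word=0x80
[5+:2] rsvd=-1 & 0x3 = 0x3; word=0xe0
[0+:5] bank=19 & 0x1f = 0x13; word=0xf3
word = 0xf3 → big-endian bytes:
  [0]=0xf3

f3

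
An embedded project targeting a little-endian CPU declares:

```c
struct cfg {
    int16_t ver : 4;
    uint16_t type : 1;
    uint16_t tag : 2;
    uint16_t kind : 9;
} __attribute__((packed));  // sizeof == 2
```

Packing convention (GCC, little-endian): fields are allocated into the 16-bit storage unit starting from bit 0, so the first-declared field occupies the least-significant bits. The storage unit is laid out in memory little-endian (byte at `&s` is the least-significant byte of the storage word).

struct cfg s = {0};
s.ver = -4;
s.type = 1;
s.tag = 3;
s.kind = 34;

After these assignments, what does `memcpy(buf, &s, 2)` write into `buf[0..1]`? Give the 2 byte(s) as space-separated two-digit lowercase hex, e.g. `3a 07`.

ver (4b) val=-4 bits=0xc at bit 0: 0x000c
type (1b) val=1 bits=0x1 at bit 4: 0x001c
tag (2b) val=3 bits=0x3 at bit 5: 0x007c
kind (9b) val=34 bits=0x22 at bit 7: 0x117c
word = 0x117c → little-endian bytes:
  [0]=0x7c  [1]=0x11

7c 11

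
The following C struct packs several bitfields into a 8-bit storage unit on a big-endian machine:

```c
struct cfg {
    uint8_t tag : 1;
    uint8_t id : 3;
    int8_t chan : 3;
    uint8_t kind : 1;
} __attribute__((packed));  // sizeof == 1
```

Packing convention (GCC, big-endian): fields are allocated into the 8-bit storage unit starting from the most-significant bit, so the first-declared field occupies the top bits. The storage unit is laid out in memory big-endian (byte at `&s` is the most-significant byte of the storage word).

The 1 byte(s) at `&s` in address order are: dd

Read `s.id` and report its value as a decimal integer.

[0]=0xdd (big-endian) → word 0xdd
tag:1 @ bit 7 → (0xdd>>7)&0x1 = 0x1
id:3 @ bit 4 → (0xdd>>4)&0x7 = 0x5  ←
chan:3 @ bit 1 → (0xdd>>1)&0x7 = 0x6
kind:1 @ bit 0 → (0xdd>>0)&0x1 = 0x1

5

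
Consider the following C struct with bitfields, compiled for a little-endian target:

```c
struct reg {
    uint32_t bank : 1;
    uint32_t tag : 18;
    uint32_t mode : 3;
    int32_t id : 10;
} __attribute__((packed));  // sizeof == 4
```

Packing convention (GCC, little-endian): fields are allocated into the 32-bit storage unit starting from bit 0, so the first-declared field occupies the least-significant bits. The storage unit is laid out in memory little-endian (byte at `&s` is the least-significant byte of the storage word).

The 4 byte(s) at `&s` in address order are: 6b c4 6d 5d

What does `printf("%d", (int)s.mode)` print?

5

[0]=0x6b [1]=0xc4 [2]=0x6d [3]=0x5d (little-endian) → word 0x5d6dc46b
bank [0+:1] = (word>>0) & 0x1 = 1
tag [1+:18] = (word>>1) & 0x3ffff = 188981
mode [19+:3] = (word>>19) & 0x7 = 5  ←
id [22+:10] = (word>>22) & 0x3ff = 373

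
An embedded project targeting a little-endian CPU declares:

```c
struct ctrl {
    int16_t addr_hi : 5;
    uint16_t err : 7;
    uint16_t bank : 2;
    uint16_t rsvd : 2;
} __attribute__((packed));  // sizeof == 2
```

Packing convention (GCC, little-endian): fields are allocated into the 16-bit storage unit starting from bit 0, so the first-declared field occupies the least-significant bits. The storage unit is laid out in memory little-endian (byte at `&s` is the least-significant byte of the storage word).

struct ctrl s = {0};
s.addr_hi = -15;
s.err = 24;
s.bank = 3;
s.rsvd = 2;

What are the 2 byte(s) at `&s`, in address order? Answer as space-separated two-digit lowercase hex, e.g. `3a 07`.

addr_hi:5 = -15 → 0x11 << 0 → word 0x0011
err:7 = 24 → 0x18 << 5 → word 0x0311
bank:2 = 3 → 0x3 << 12 → word 0x3311
rsvd:2 = 2 → 0x2 << 14 → word 0xb311
word = 0xb311 → little-endian bytes:
  [0]=0x11  [1]=0xb3

11 b3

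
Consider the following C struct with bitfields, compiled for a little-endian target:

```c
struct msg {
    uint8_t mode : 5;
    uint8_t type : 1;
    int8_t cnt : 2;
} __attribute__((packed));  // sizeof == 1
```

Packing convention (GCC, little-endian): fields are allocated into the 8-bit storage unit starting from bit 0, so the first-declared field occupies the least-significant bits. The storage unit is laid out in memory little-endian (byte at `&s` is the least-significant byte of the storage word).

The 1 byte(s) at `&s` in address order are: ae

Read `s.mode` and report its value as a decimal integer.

[0]=0xae (little-endian) → word 0xae
mode:5 @ bit 0 → (0xae>>0)&0x1f = 0xe  ←
type:1 @ bit 5 → (0xae>>5)&0x1 = 0x1
cnt:2 @ bit 6 → (0xae>>6)&0x3 = 0x2

14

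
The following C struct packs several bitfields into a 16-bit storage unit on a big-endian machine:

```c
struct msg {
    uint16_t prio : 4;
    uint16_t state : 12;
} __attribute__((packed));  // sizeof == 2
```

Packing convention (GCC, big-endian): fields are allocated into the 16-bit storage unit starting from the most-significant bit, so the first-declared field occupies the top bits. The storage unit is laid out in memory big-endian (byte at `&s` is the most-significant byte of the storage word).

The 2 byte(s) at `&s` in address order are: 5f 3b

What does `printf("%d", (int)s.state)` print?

3899

[0]=0x5f [1]=0x3b (big-endian) → word 0x5f3b
prio [12+:4] = (word>>12) & 0xf = 5
state [0+:12] = (word>>0) & 0xfff = 3899  ←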